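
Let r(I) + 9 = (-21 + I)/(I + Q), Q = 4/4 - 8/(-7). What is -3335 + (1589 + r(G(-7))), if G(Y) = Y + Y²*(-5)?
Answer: -1022528/583 ≈ -1753.9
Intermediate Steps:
Q = 15/7 (Q = 4*(¼) - 8*(-⅐) = 1 + 8/7 = 15/7 ≈ 2.1429)
G(Y) = Y - 5*Y²
r(I) = -9 + (-21 + I)/(15/7 + I) (r(I) = -9 + (-21 + I)/(I + 15/7) = -9 + (-21 + I)/(15/7 + I))
-3335 + (1589 + r(G(-7))) = -3335 + (1589 + 2*(-141 - (-196)*(1 - 5*(-7)))/(15 + 7*(-7*(1 - 5*(-7))))) = -3335 + (1589 + 2*(-141 - (-196)*(1 + 35))/(15 + 7*(-7*(1 + 35)))) = -3335 + (1589 + 2*(-141 - (-196)*36)/(15 + 7*(-7*36))) = -3335 + (1589 + 2*(-141 - 28*(-252))/(15 + 7*(-252))) = -3335 + (1589 + 2*(-141 + 7056)/(15 - 1764)) = -3335 + (1589 + 2*6915/(-1749)) = -3335 + (1589 + 2*(-1/1749)*6915) = -3335 + (1589 - 4610/583) = -3335 + 921777/583 = -1022528/583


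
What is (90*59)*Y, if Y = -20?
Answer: -106200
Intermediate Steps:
(90*59)*Y = (90*59)*(-20) = 5310*(-20) = -106200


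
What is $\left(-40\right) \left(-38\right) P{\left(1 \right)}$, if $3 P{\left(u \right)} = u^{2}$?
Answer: $\frac{1520}{3} \approx 506.67$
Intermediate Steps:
$P{\left(u \right)} = \frac{u^{2}}{3}$
$\left(-40\right) \left(-38\right) P{\left(1 \right)} = \left(-40\right) \left(-38\right) \frac{1^{2}}{3} = 1520 \cdot \frac{1}{3} \cdot 1 = 1520 \cdot \frac{1}{3} = \frac{1520}{3}$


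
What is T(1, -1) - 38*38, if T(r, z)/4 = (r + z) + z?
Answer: -1448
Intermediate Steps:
T(r, z) = 4*r + 8*z (T(r, z) = 4*((r + z) + z) = 4*(r + 2*z) = 4*r + 8*z)
T(1, -1) - 38*38 = (4*1 + 8*(-1)) - 38*38 = (4 - 8) - 1444 = -4 - 1444 = -1448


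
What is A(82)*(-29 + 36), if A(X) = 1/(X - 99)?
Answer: -7/17 ≈ -0.41176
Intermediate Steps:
A(X) = 1/(-99 + X)
A(82)*(-29 + 36) = (-29 + 36)/(-99 + 82) = 7/(-17) = -1/17*7 = -7/17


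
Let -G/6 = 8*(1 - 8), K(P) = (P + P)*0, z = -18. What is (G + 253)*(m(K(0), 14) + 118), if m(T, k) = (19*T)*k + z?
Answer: 58900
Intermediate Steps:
K(P) = 0 (K(P) = (2*P)*0 = 0)
m(T, k) = -18 + 19*T*k (m(T, k) = (19*T)*k - 18 = 19*T*k - 18 = -18 + 19*T*k)
G = 336 (G = -48*(1 - 8) = -48*(-7) = -6*(-56) = 336)
(G + 253)*(m(K(0), 14) + 118) = (336 + 253)*((-18 + 19*0*14) + 118) = 589*((-18 + 0) + 118) = 589*(-18 + 118) = 589*100 = 58900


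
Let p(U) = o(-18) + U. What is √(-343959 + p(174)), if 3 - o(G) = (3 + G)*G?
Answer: 6*I*√9557 ≈ 586.56*I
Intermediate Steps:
o(G) = 3 - G*(3 + G) (o(G) = 3 - (3 + G)*G = 3 - G*(3 + G))
p(U) = -267 + U (p(U) = (3 - 1*(-18)² - 3*(-18)) + U = (3 - 1*324 + 54) + U = (3 - 324 + 54) + U = -267 + U)
√(-343959 + p(174)) = √(-343959 + (-267 + 174)) = √(-343959 - 93) = √(-344052) = 6*I*√9557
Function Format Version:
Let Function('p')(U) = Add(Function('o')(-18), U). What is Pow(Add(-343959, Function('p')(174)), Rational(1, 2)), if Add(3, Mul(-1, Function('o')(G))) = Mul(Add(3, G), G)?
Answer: Mul(6, I, Pow(9557, Rational(1, 2))) ≈ Mul(586.56, I)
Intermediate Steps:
Function('o')(G) = Add(3, Mul(-1, G, Add(3, G))) (Function('o')(G) = Add(3, Mul(-1, Mul(Add(3, G), G))) = Add(3, Mul(-1, Mul(G, Add(3, G)))) = Add(3, Mul(-1, G, Add(3, G))))
Function('p')(U) = Add(-267, U) (Function('p')(U) = Add(Add(3, Mul(-1, Pow(-18, 2)), Mul(-3, -18)), U) = Add(Add(3, Mul(-1, 324), 54), U) = Add(Add(3, -324, 54), U) = Add(-267, U))
Pow(Add(-343959, Function('p')(174)), Rational(1, 2)) = Pow(Add(-343959, Add(-267, 174)), Rational(1, 2)) = Pow(Add(-343959, -93), Rational(1, 2)) = Pow(-344052, Rational(1, 2)) = Mul(6, I, Pow(9557, Rational(1, 2)))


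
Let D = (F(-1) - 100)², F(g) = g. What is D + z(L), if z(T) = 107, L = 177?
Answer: 10308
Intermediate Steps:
D = 10201 (D = (-1 - 100)² = (-101)² = 10201)
D + z(L) = 10201 + 107 = 10308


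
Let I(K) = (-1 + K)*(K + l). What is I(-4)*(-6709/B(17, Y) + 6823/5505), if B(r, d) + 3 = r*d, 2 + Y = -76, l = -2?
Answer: 30667208/162581 ≈ 188.63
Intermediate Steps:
Y = -78 (Y = -2 - 76 = -78)
I(K) = (-1 + K)*(-2 + K) (I(K) = (-1 + K)*(K - 2) = (-1 + K)*(-2 + K))
B(r, d) = -3 + d*r (B(r, d) = -3 + r*d = -3 + d*r)
I(-4)*(-6709/B(17, Y) + 6823/5505) = (2 + (-4)² - 3*(-4))*(-6709/(-3 - 78*17) + 6823/5505) = (2 + 16 + 12)*(-6709/(-3 - 1326) + 6823*(1/5505)) = 30*(-6709/(-1329) + 6823/5505) = 30*(-6709*(-1/1329) + 6823/5505) = 30*(6709/1329 + 6823/5505) = 30*(15333604/2438715) = 30667208/162581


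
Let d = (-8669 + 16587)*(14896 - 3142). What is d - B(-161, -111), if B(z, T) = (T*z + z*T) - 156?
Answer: 93032586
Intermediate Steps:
B(z, T) = -156 + 2*T*z (B(z, T) = (T*z + T*z) - 156 = 2*T*z - 156 = -156 + 2*T*z)
d = 93068172 (d = 7918*11754 = 93068172)
d - B(-161, -111) = 93068172 - (-156 + 2*(-111)*(-161)) = 93068172 - (-156 + 35742) = 93068172 - 1*35586 = 93068172 - 35586 = 93032586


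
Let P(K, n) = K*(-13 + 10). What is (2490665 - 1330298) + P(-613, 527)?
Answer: 1162206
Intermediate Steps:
P(K, n) = -3*K (P(K, n) = K*(-3) = -3*K)
(2490665 - 1330298) + P(-613, 527) = (2490665 - 1330298) - 3*(-613) = 1160367 + 1839 = 1162206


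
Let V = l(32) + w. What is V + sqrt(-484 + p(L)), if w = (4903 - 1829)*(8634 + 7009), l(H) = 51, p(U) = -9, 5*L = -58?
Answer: 48086633 + I*sqrt(493) ≈ 4.8087e+7 + 22.204*I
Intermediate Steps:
L = -58/5 (L = (1/5)*(-58) = -58/5 ≈ -11.600)
w = 48086582 (w = 3074*15643 = 48086582)
V = 48086633 (V = 51 + 48086582 = 48086633)
V + sqrt(-484 + p(L)) = 48086633 + sqrt(-484 - 9) = 48086633 + sqrt(-493) = 48086633 + I*sqrt(493)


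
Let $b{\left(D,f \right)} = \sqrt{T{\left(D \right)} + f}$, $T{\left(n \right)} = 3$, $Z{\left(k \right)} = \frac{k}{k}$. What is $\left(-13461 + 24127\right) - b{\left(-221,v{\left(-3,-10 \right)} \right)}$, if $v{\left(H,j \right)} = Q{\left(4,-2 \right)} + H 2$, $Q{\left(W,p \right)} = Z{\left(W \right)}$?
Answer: $10666 - i \sqrt{2} \approx 10666.0 - 1.4142 i$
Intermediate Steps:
$Z{\left(k \right)} = 1$
$Q{\left(W,p \right)} = 1$
$v{\left(H,j \right)} = 1 + 2 H$ ($v{\left(H,j \right)} = 1 + H 2 = 1 + 2 H$)
$b{\left(D,f \right)} = \sqrt{3 + f}$
$\left(-13461 + 24127\right) - b{\left(-221,v{\left(-3,-10 \right)} \right)} = \left(-13461 + 24127\right) - \sqrt{3 + \left(1 + 2 \left(-3\right)\right)} = 10666 - \sqrt{3 + \left(1 - 6\right)} = 10666 - \sqrt{3 - 5} = 10666 - \sqrt{-2} = 10666 - i \sqrt{2}$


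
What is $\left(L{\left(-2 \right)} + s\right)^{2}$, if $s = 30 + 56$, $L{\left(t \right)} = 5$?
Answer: $8281$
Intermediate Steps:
$s = 86$
$\left(L{\left(-2 \right)} + s\right)^{2} = \left(5 + 86\right)^{2} = 91^{2} = 8281$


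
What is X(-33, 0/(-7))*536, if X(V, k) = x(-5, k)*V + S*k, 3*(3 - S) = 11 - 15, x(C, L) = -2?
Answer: 35376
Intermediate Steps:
S = 13/3 (S = 3 - (11 - 15)/3 = 3 - 1/3*(-4) = 3 + 4/3 = 13/3 ≈ 4.3333)
X(V, k) = -2*V + 13*k/3
X(-33, 0/(-7))*536 = (-2*(-33) + 13*(0/(-7))/3)*536 = (66 + 13*(0*(-1/7))/3)*536 = (66 + (13/3)*0)*536 = (66 + 0)*536 = 66*536 = 35376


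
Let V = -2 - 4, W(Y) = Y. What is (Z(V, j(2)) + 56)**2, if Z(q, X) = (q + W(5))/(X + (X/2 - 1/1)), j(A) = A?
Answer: 12321/4 ≈ 3080.3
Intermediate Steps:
V = -6
Z(q, X) = (5 + q)/(-1 + 3*X/2) (Z(q, X) = (q + 5)/(X + (X/2 - 1/1)) = (5 + q)/(X + (X*(1/2) - 1*1)) = (5 + q)/(X + (X/2 - 1)) = (5 + q)/(X + (-1 + X/2)) = (5 + q)/(-1 + 3*X/2))
(Z(V, j(2)) + 56)**2 = (2*(5 - 6)/(-2 + 3*2) + 56)**2 = (2*(-1)/(-2 + 6) + 56)**2 = (2*(-1)/4 + 56)**2 = (2*(1/4)*(-1) + 56)**2 = (-1/2 + 56)**2 = (111/2)**2 = 12321/4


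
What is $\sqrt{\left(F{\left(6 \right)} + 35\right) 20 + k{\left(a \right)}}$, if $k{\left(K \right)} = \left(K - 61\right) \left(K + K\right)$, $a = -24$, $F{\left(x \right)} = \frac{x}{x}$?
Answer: $40 \sqrt{3} \approx 69.282$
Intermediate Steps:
$F{\left(x \right)} = 1$
$k{\left(K \right)} = 2 K \left(-61 + K\right)$ ($k{\left(K \right)} = \left(-61 + K\right) 2 K = 2 K \left(-61 + K\right)$)
$\sqrt{\left(F{\left(6 \right)} + 35\right) 20 + k{\left(a \right)}} = \sqrt{\left(1 + 35\right) 20 + 2 \left(-24\right) \left(-61 - 24\right)} = \sqrt{36 \cdot 20 + 2 \left(-24\right) \left(-85\right)} = \sqrt{720 + 4080} = \sqrt{4800} = 40 \sqrt{3}$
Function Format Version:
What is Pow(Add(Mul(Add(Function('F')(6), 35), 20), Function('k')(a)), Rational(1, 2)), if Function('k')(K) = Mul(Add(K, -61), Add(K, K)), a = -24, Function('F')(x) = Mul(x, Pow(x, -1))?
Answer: Mul(40, Pow(3, Rational(1, 2))) ≈ 69.282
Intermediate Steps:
Function('F')(x) = 1
Function('k')(K) = Mul(2, K, Add(-61, K)) (Function('k')(K) = Mul(Add(-61, K), Mul(2, K)) = Mul(2, K, Add(-61, K)))
Pow(Add(Mul(Add(Function('F')(6), 35), 20), Function('k')(a)), Rational(1, 2)) = Pow(Add(Mul(Add(1, 35), 20), Mul(2, -24, Add(-61, -24))), Rational(1, 2)) = Pow(Add(Mul(36, 20), Mul(2, -24, -85)), Rational(1, 2)) = Pow(Add(720, 4080), Rational(1, 2)) = Pow(4800, Rational(1, 2)) = Mul(40, Pow(3, Rational(1, 2)))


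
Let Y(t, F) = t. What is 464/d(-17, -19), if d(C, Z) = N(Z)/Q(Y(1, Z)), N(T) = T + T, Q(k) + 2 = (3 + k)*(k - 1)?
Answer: 464/19 ≈ 24.421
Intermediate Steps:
Q(k) = -2 + (-1 + k)*(3 + k) (Q(k) = -2 + (3 + k)*(k - 1) = -2 + (3 + k)*(-1 + k) = -2 + (-1 + k)*(3 + k))
N(T) = 2*T
d(C, Z) = -Z (d(C, Z) = (2*Z)/(-5 + 1**2 + 2*1) = (2*Z)/(-5 + 1 + 2) = (2*Z)/(-2) = (2*Z)*(-1/2) = -Z)
464/d(-17, -19) = 464/((-1*(-19))) = 464/19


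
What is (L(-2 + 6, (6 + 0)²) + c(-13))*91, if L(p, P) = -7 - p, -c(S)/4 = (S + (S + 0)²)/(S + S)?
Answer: 1183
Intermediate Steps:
c(S) = -2*(S + S²)/S (c(S) = -4*(S + (S + 0)²)/(S + S) = -4*(S + S²)/(2*S) = -4*(S + S²)*1/(2*S) = -2*(S + S²)/S)
(L(-2 + 6, (6 + 0)²) + c(-13))*91 = ((-7 - (-2 + 6)) + (-2 - 2*(-13)))*91 = ((-7 - 1*4) + (-2 + 26))*91 = ((-7 - 4) + 24)*91 = (-11 + 24)*91 = 13*91 = 1183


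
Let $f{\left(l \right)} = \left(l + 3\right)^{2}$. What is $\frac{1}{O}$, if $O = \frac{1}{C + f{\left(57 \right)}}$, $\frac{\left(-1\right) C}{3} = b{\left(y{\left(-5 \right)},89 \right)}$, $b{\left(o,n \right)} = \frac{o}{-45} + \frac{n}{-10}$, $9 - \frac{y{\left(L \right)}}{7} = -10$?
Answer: $\frac{109067}{30} \approx 3635.6$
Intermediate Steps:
$y{\left(L \right)} = 133$ ($y{\left(L \right)} = 63 - -70 = 63 + 70 = 133$)
$b{\left(o,n \right)} = - \frac{n}{10} - \frac{o}{45}$ ($b{\left(o,n \right)} = o \left(- \frac{1}{45}\right) + n \left(- \frac{1}{10}\right) = - \frac{o}{45} - \frac{n}{10} = - \frac{n}{10} - \frac{o}{45}$)
$f{\left(l \right)} = \left(3 + l\right)^{2}$
$C = \frac{1067}{30}$ ($C = - 3 \left(\left(- \frac{1}{10}\right) 89 - \frac{133}{45}\right) = - 3 \left(- \frac{89}{10} - \frac{133}{45}\right) = \left(-3\right) \left(- \frac{1067}{90}\right) = \frac{1067}{30} \approx 35.567$)
$O = \frac{30}{109067}$ ($O = \frac{1}{\frac{1067}{30} + \left(3 + 57\right)^{2}} = \frac{1}{\frac{1067}{30} + 60^{2}} = \frac{1}{\frac{1067}{30} + 3600} = \frac{1}{\frac{109067}{30}} = \frac{30}{109067} \approx 0.00027506$)
$\frac{1}{O} = \frac{1}{\frac{30}{109067}} = \frac{109067}{30}$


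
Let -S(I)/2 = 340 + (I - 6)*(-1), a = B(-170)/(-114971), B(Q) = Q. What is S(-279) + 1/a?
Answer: -5737/10 ≈ -573.70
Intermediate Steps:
a = 10/6763 (a = -170/(-114971) = -170*(-1/114971) = 10/6763 ≈ 0.0014786)
S(I) = -692 + 2*I (S(I) = -2*(340 + (I - 6)*(-1)) = -2*(340 + (-6 + I)*(-1)) = -2*(340 + (6 - I)) = -2*(346 - I) = -692 + 2*I)
S(-279) + 1/a = (-692 + 2*(-279)) + 1/(10/6763) = (-692 - 558) + 6763/10 = -1250 + 6763/10 = -5737/10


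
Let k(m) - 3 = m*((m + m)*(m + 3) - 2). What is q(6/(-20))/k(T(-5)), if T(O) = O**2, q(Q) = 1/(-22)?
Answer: -1/768966 ≈ -1.3004e-6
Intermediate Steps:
q(Q) = -1/22
k(m) = 3 + m*(-2 + 2*m*(3 + m)) (k(m) = 3 + m*((m + m)*(m + 3) - 2) = 3 + m*((2*m)*(3 + m) - 2) = 3 + m*(2*m*(3 + m) - 2) = 3 + m*(-2 + 2*m*(3 + m)))
q(6/(-20))/k(T(-5)) = -1/(22*(3 - 2*(-5)**2 + 2*((-5)**2)**3 + 6*((-5)**2)**2)) = -1/(22*(3 - 2*25 + 2*25**3 + 6*25**2)) = -1/(22*(3 - 50 + 2*15625 + 6*625)) = -1/(22*(3 - 50 + 31250 + 3750)) = -1/22/34953 = -1/22*1/34953 = -1/768966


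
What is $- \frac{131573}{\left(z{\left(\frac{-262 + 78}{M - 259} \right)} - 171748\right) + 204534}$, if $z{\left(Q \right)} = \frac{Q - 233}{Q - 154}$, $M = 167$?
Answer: $- \frac{19999096}{4983703} \approx -4.0129$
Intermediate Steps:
$z{\left(Q \right)} = \frac{-233 + Q}{-154 + Q}$
$- \frac{131573}{\left(z{\left(\frac{-262 + 78}{M - 259} \right)} - 171748\right) + 204534} = - \frac{131573}{\left(\frac{-233 + \frac{-262 + 78}{167 - 259}}{-154 + \frac{-262 + 78}{167 - 259}} - 171748\right) + 204534} = - \frac{131573}{\left(\frac{-233 - \frac{184}{-92}}{-154 - \frac{184}{-92}} - 171748\right) + 204534} = - \frac{131573}{\left(\frac{-233 - -2}{-154 - -2} - 171748\right) + 204534} = - \frac{131573}{\left(\frac{-233 + 2}{-154 + 2} - 171748\right) + 204534} = - \frac{131573}{\left(\frac{1}{-152} \left(-231\right) - 171748\right) + 204534} = - \frac{131573}{\left(\left(- \frac{1}{152}\right) \left(-231\right) - 171748\right) + 204534} = - \frac{131573}{\left(\frac{231}{152} - 171748\right) + 204534} = - \frac{131573}{- \frac{26105465}{152} + 204534} = - \frac{131573}{\frac{4983703}{152}} = \left(-131573\right) \frac{152}{4983703} = - \frac{19999096}{4983703}$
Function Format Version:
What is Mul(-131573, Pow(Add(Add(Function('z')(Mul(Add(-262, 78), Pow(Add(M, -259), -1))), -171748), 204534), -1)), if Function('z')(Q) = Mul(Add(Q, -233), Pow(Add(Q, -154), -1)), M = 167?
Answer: Rational(-19999096, 4983703) ≈ -4.0129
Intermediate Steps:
Function('z')(Q) = Mul(Pow(Add(-154, Q), -1), Add(-233, Q)) (Function('z')(Q) = Mul(Add(-233, Q), Pow(Add(-154, Q), -1)) = Mul(Pow(Add(-154, Q), -1), Add(-233, Q)))
Mul(-131573, Pow(Add(Add(Function('z')(Mul(Add(-262, 78), Pow(Add(M, -259), -1))), -171748), 204534), -1)) = Mul(-131573, Pow(Add(Add(Mul(Pow(Add(-154, Mul(Add(-262, 78), Pow(Add(167, -259), -1))), -1), Add(-233, Mul(Add(-262, 78), Pow(Add(167, -259), -1)))), -171748), 204534), -1)) = Mul(-131573, Pow(Add(Add(Mul(Pow(Add(-154, Mul(-184, Pow(-92, -1))), -1), Add(-233, Mul(-184, Pow(-92, -1)))), -171748), 204534), -1)) = Mul(-131573, Pow(Add(Add(Mul(Pow(Add(-154, Mul(-184, Rational(-1, 92))), -1), Add(-233, Mul(-184, Rational(-1, 92)))), -171748), 204534), -1)) = Mul(-131573, Pow(Add(Add(Mul(Pow(Add(-154, 2), -1), Add(-233, 2)), -171748), 204534), -1)) = Mul(-131573, Pow(Add(Add(Mul(Pow(-152, -1), -231), -171748), 204534), -1)) = Mul(-131573, Pow(Add(Add(Mul(Rational(-1, 152), -231), -171748), 204534), -1)) = Mul(-131573, Pow(Add(Add(Rational(231, 152), -171748), 204534), -1)) = Mul(-131573, Pow(Add(Rational(-26105465, 152), 204534), -1)) = Mul(-131573, Pow(Rational(4983703, 152), -1)) = Mul(-131573, Rational(152, 4983703)) = Rational(-19999096, 4983703)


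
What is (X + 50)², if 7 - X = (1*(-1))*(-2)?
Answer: 3025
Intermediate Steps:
X = 5 (X = 7 - 1*(-1)*(-2) = 7 - (-1)*(-2) = 7 - 1*2 = 7 - 2 = 5)
(X + 50)² = (5 + 50)² = 55² = 3025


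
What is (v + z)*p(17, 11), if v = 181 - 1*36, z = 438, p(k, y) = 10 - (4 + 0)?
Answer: 3498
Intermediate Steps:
p(k, y) = 6 (p(k, y) = 10 - 1*4 = 10 - 4 = 6)
v = 145 (v = 181 - 36 = 145)
(v + z)*p(17, 11) = (145 + 438)*6 = 583*6 = 3498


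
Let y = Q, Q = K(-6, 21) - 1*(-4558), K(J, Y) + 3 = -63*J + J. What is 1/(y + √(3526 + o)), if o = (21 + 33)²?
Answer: 4927/24268887 - √6442/24268887 ≈ 0.00019971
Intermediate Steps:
K(J, Y) = -3 - 62*J (K(J, Y) = -3 + (-63*J + J) = -3 - 62*J)
o = 2916 (o = 54² = 2916)
Q = 4927 (Q = (-3 - 62*(-6)) - 1*(-4558) = (-3 + 372) + 4558 = 369 + 4558 = 4927)
y = 4927
1/(y + √(3526 + o)) = 1/(4927 + √(3526 + 2916)) = 1/(4927 + √6442)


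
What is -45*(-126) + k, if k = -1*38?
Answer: 5632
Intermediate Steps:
k = -38
-45*(-126) + k = -45*(-126) - 38 = 5670 - 38 = 5632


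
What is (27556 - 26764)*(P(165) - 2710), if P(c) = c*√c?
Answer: -2146320 + 130680*√165 ≈ -4.6771e+5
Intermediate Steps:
P(c) = c^(3/2)
(27556 - 26764)*(P(165) - 2710) = (27556 - 26764)*(165^(3/2) - 2710) = 792*(165*√165 - 2710) = 792*(-2710 + 165*√165) = -2146320 + 130680*√165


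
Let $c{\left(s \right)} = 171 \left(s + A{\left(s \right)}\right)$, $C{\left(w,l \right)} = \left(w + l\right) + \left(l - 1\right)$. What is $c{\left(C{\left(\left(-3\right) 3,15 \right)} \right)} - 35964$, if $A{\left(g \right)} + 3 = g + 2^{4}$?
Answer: $-26901$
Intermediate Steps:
$A{\left(g \right)} = 13 + g$ ($A{\left(g \right)} = -3 + \left(g + 2^{4}\right) = -3 + \left(g + 16\right) = -3 + \left(16 + g\right) = 13 + g$)
$C{\left(w,l \right)} = -1 + w + 2 l$ ($C{\left(w,l \right)} = \left(l + w\right) + \left(-1 + l\right) = -1 + w + 2 l$)
$c{\left(s \right)} = 2223 + 342 s$ ($c{\left(s \right)} = 171 \left(s + \left(13 + s\right)\right) = 171 \left(13 + 2 s\right) = 2223 + 342 s$)
$c{\left(C{\left(\left(-3\right) 3,15 \right)} \right)} - 35964 = \left(2223 + 342 \left(-1 - 9 + 2 \cdot 15\right)\right) - 35964 = \left(2223 + 342 \left(-1 - 9 + 30\right)\right) - 35964 = \left(2223 + 342 \cdot 20\right) - 35964 = \left(2223 + 6840\right) - 35964 = 9063 - 35964 = -26901$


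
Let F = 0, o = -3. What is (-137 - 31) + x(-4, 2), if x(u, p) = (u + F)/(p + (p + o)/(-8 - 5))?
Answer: -4588/27 ≈ -169.93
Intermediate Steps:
x(u, p) = u/(3/13 + 12*p/13) (x(u, p) = (u + 0)/(p + (p - 3)/(-8 - 5)) = u/(p + (-3 + p)/(-13)) = u/(p + (-3 + p)*(-1/13)) = u/(p + (3/13 - p/13)) = u/(3/13 + 12*p/13))
(-137 - 31) + x(-4, 2) = (-137 - 31) + (13/3)*(-4)/(1 + 4*2) = -168 + (13/3)*(-4)/(1 + 8) = -168 + (13/3)*(-4)/9 = -168 + (13/3)*(-4)*(⅑) = -168 - 52/27 = -4588/27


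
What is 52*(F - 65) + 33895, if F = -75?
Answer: 26615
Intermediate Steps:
52*(F - 65) + 33895 = 52*(-75 - 65) + 33895 = 52*(-140) + 33895 = -7280 + 33895 = 26615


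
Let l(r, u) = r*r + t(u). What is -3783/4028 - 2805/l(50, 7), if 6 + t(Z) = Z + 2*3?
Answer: -20782521/10098196 ≈ -2.0580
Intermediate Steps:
t(Z) = Z (t(Z) = -6 + (Z + 2*3) = -6 + (Z + 6) = -6 + (6 + Z) = Z)
l(r, u) = u + r² (l(r, u) = r*r + u = r² + u = u + r²)
-3783/4028 - 2805/l(50, 7) = -3783/4028 - 2805/(7 + 50²) = -3783*1/4028 - 2805/(7 + 2500) = -3783/4028 - 2805/2507 = -20782521/10098196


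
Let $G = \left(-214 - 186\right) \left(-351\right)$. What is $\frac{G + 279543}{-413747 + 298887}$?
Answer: $- \frac{419943}{114860} \approx -3.6561$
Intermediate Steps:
$G = 140400$ ($G = \left(-400\right) \left(-351\right) = 140400$)
$\frac{G + 279543}{-413747 + 298887} = \frac{140400 + 279543}{-413747 + 298887} = \frac{419943}{-114860} = 419943 \left(- \frac{1}{114860}\right) = - \frac{419943}{114860}$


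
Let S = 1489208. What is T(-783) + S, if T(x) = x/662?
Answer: 985854913/662 ≈ 1.4892e+6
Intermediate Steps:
T(x) = x/662 (T(x) = x*(1/662) = x/662)
T(-783) + S = (1/662)*(-783) + 1489208 = -783/662 + 1489208 = 985854913/662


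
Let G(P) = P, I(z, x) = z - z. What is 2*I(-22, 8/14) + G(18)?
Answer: 18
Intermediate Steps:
I(z, x) = 0
2*I(-22, 8/14) + G(18) = 2*0 + 18 = 0 + 18 = 18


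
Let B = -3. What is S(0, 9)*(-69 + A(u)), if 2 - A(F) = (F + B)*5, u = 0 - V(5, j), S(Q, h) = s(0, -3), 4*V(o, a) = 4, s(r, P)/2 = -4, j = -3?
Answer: 376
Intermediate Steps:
s(r, P) = -8 (s(r, P) = 2*(-4) = -8)
V(o, a) = 1 (V(o, a) = (¼)*4 = 1)
S(Q, h) = -8
u = -1 (u = 0 - 1*1 = 0 - 1 = -1)
A(F) = 17 - 5*F (A(F) = 2 - (F - 3)*5 = 2 - (-3 + F)*5 = 2 - (-15 + 5*F) = 2 + (15 - 5*F) = 17 - 5*F)
S(0, 9)*(-69 + A(u)) = -8*(-69 + (17 - 5*(-1))) = -8*(-69 + (17 + 5)) = -8*(-69 + 22) = -8*(-47) = 376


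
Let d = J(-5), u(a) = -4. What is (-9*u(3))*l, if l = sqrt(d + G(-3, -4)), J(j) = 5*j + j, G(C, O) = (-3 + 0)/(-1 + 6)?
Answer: 108*I*sqrt(85)/5 ≈ 199.14*I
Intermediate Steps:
G(C, O) = -3/5
J(j) = 6*j
d = -30 (d = 6*(-5) = -30)
l = 3*I*sqrt(85)/5 (l = sqrt(-30 - 3/5) = sqrt(-153/5) = 3*I*sqrt(85)/5 ≈ 5.5317*I)
(-9*u(3))*l = (-9*(-4))*(3*I*sqrt(85)/5) = 36*(3*I*sqrt(85)/5) = 108*I*sqrt(85)/5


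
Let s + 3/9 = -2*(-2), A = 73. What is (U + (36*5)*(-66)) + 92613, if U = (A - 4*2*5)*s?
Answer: 80854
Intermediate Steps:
s = 11/3 (s = -⅓ - 2*(-2) = -⅓ + 4 = 11/3 ≈ 3.6667)
U = 121 (U = (73 - 4*2*5)*(11/3) = (73 - 8*5)*(11/3) = (73 - 40)*(11/3) = 33*(11/3) = 121)
(U + (36*5)*(-66)) + 92613 = (121 + (36*5)*(-66)) + 92613 = (121 + 180*(-66)) + 92613 = (121 - 11880) + 92613 = -11759 + 92613 = 80854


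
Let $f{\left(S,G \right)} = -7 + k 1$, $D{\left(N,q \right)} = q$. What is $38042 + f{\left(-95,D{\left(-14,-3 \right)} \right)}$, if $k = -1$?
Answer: $38034$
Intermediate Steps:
$f{\left(S,G \right)} = -8$ ($f{\left(S,G \right)} = -7 - 1 = -8$)
$38042 + f{\left(-95,D{\left(-14,-3 \right)} \right)} = 38042 - 8 = 38034$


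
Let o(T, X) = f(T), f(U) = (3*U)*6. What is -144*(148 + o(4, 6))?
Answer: -31680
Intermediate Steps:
f(U) = 18*U
o(T, X) = 18*T
-144*(148 + o(4, 6)) = -144*(148 + 18*4) = -144*(148 + 72) = -144*220 = -31680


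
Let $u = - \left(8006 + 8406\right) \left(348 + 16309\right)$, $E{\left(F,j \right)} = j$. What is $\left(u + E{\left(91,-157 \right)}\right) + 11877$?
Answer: $-273362964$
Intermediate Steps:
$u = -273374684$ ($u = - 16412 \cdot 16657 = \left(-1\right) 273374684 = -273374684$)
$\left(u + E{\left(91,-157 \right)}\right) + 11877 = \left(-273374684 - 157\right) + 11877 = -273374841 + 11877 = -273362964$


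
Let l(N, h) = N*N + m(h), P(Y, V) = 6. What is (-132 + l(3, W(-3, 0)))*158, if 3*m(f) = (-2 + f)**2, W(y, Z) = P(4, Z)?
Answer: -55774/3 ≈ -18591.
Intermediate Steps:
W(y, Z) = 6
m(f) = (-2 + f)**2/3
l(N, h) = N**2 + (-2 + h)**2/3 (l(N, h) = N*N + (-2 + h)**2/3 = N**2 + (-2 + h)**2/3)
(-132 + l(3, W(-3, 0)))*158 = (-132 + (3**2 + (-2 + 6)**2/3))*158 = (-132 + (9 + (1/3)*4**2))*158 = (-132 + (9 + (1/3)*16))*158 = (-132 + (9 + 16/3))*158 = (-132 + 43/3)*158 = -353/3*158 = -55774/3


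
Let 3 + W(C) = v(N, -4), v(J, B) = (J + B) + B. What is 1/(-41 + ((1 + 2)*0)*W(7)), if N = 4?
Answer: -1/41 ≈ -0.024390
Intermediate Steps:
v(J, B) = J + 2*B (v(J, B) = (B + J) + B = J + 2*B)
W(C) = -7 (W(C) = -3 + (4 + 2*(-4)) = -3 + (4 - 8) = -3 - 4 = -7)
1/(-41 + ((1 + 2)*0)*W(7)) = 1/(-41 + ((1 + 2)*0)*(-7)) = 1/(-41 + (3*0)*(-7)) = 1/(-41 + 0*(-7)) = 1/(-41 + 0) = 1/(-41) = -1/41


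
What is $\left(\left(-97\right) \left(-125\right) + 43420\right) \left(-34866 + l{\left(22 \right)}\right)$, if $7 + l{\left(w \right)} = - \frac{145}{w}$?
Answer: $- \frac{42622511295}{22} \approx -1.9374 \cdot 10^{9}$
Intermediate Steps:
$l{\left(w \right)} = -7 - \frac{145}{w}$
$\left(\left(-97\right) \left(-125\right) + 43420\right) \left(-34866 + l{\left(22 \right)}\right) = \left(\left(-97\right) \left(-125\right) + 43420\right) \left(-34866 - \left(7 + \frac{145}{22}\right)\right) = \left(12125 + 43420\right) \left(-34866 - \frac{299}{22}\right) = 55545 \left(-34866 - \frac{299}{22}\right) = 55545 \left(- \frac{767351}{22}\right) = - \frac{42622511295}{22}$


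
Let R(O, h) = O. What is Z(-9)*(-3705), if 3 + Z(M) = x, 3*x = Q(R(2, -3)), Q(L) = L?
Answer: 8645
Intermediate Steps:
x = ⅔ (x = (⅓)*2 = ⅔ ≈ 0.66667)
Z(M) = -7/3 (Z(M) = -3 + ⅔ = -7/3)
Z(-9)*(-3705) = -7/3*(-3705) = 8645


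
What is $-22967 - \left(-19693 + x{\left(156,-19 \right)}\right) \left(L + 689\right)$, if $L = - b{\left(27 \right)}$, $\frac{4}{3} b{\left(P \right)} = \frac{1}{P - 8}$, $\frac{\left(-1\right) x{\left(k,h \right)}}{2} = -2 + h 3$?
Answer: $\frac{1023221083}{76} \approx 1.3463 \cdot 10^{7}$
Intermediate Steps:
$x{\left(k,h \right)} = 4 - 6 h$ ($x{\left(k,h \right)} = - 2 \left(-2 + h 3\right) = - 2 \left(-2 + 3 h\right) = 4 - 6 h$)
$b{\left(P \right)} = \frac{3}{4 \left(-8 + P\right)}$ ($b{\left(P \right)} = \frac{3}{4 \left(P - 8\right)} = \frac{3}{4 \left(-8 + P\right)}$)
$L = - \frac{3}{76}$ ($L = - \frac{3}{4 \left(-8 + 27\right)} = - \frac{3}{4 \cdot 19} = \left(-1\right) \frac{3}{76} = - \frac{3}{76} \approx -0.039474$)
$-22967 - \left(-19693 + x{\left(156,-19 \right)}\right) \left(L + 689\right) = -22967 - \left(-19693 + \left(4 - -114\right)\right) \left(- \frac{3}{76} + 689\right) = -22967 - \left(-19693 + \left(4 + 114\right)\right) \frac{52361}{76} = -22967 - \left(-19693 + 118\right) \frac{52361}{76} = -22967 - \left(-19575\right) \frac{52361}{76} = -22967 - - \frac{1024966575}{76} = -22967 + \frac{1024966575}{76} = \frac{1023221083}{76}$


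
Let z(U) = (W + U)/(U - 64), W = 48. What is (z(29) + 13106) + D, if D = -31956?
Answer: -94261/5 ≈ -18852.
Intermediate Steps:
z(U) = (48 + U)/(-64 + U) (z(U) = (48 + U)/(U - 64) = (48 + U)/(-64 + U))
(z(29) + 13106) + D = ((48 + 29)/(-64 + 29) + 13106) - 31956 = (77/(-35) + 13106) - 31956 = (-1/35*77 + 13106) - 31956 = (-11/5 + 13106) - 31956 = 65519/5 - 31956 = -94261/5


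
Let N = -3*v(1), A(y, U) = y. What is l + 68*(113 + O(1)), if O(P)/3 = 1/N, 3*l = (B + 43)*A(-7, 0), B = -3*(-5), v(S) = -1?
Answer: 22850/3 ≈ 7616.7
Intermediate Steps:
B = 15
N = 3 (N = -3*(-1) = 3)
l = -406/3 (l = ((15 + 43)*(-7))/3 = (58*(-7))/3 = (⅓)*(-406) = -406/3 ≈ -135.33)
O(P) = 1 (O(P) = 3/3 = 3*(⅓) = 1)
l + 68*(113 + O(1)) = -406/3 + 68*(113 + 1) = -406/3 + 68*114 = -406/3 + 7752 = 22850/3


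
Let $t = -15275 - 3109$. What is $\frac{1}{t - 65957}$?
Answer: $- \frac{1}{84341} \approx -1.1857 \cdot 10^{-5}$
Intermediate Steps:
$t = -18384$ ($t = -15275 - 3109 = -18384$)
$\frac{1}{t - 65957} = \frac{1}{-18384 - 65957} = \frac{1}{-84341} = - \frac{1}{84341}$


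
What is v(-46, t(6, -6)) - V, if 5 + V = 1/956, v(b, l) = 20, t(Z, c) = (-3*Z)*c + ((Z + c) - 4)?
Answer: 23899/956 ≈ 24.999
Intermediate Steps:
t(Z, c) = -4 + Z + c - 3*Z*c (t(Z, c) = -3*Z*c + (-4 + Z + c) = -4 + Z + c - 3*Z*c)
V = -4779/956 (V = -5 + 1/956 = -4779/956 ≈ -4.9990)
v(-46, t(6, -6)) - V = 20 - 1*(-4779/956) = 20 + 4779/956 = 23899/956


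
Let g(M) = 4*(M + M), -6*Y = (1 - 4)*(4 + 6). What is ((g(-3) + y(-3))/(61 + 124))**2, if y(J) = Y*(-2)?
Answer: 1156/34225 ≈ 0.033776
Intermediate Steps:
Y = 5 (Y = -(1 - 4)*(4 + 6)/6 = -(-1)*10/2 = -1/6*(-30) = 5)
y(J) = -10 (y(J) = 5*(-2) = -10)
g(M) = 8*M (g(M) = 4*(2*M) = 8*M)
((g(-3) + y(-3))/(61 + 124))**2 = ((8*(-3) - 10)/(61 + 124))**2 = ((-24 - 10)/185)**2 = (-34*1/185)**2 = (-34/185)**2 = 1156/34225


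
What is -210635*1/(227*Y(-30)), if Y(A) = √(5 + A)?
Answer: 42127*I/227 ≈ 185.58*I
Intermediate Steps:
-210635*1/(227*Y(-30)) = -210635*1/(227*√(5 - 30)) = -210635*(-I/1135) = -(-42127)*I/227 = 42127*I/227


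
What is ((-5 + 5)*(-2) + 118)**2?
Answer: 13924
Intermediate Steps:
((-5 + 5)*(-2) + 118)**2 = (0*(-2) + 118)**2 = (0 + 118)**2 = 118**2 = 13924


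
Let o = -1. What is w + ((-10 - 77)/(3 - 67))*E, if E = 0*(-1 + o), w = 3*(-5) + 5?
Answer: -10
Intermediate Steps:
w = -10 (w = -15 + 5 = -10)
E = 0 (E = 0*(-1 - 1) = 0*(-2) = 0)
w + ((-10 - 77)/(3 - 67))*E = -10 + ((-10 - 77)/(3 - 67))*0 = -10 - 87/(-64)*0 = -10 - 87*(-1/64)*0 = -10 + (87/64)*0 = -10 + 0 = -10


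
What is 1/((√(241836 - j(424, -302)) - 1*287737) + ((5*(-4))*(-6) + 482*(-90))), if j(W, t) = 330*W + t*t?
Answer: -330997/109559003297 - 2*√2678/109559003297 ≈ -3.0221e-6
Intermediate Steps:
j(W, t) = t² + 330*W (j(W, t) = 330*W + t² = t² + 330*W)
1/((√(241836 - j(424, -302)) - 1*287737) + ((5*(-4))*(-6) + 482*(-90))) = 1/((√(241836 - ((-302)² + 330*424)) - 1*287737) + ((5*(-4))*(-6) + 482*(-90))) = 1/((√(241836 - (91204 + 139920)) - 287737) + (-20*(-6) - 43380)) = 1/((√(241836 - 1*231124) - 287737) + (120 - 43380)) = 1/((√(241836 - 231124) - 287737) - 43260) = 1/((√10712 - 287737) - 43260) = 1/((2*√2678 - 287737) - 43260) = 1/((-287737 + 2*√2678) - 43260) = 1/(-330997 + 2*√2678)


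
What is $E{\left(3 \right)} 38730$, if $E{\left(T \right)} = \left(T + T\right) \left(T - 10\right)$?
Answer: $-1626660$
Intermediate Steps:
$E{\left(T \right)} = 2 T \left(-10 + T\right)$
$E{\left(3 \right)} 38730 = 2 \cdot 3 \left(-10 + 3\right) 38730 = 2 \cdot 3 \left(-7\right) 38730 = \left(-42\right) 38730 = -1626660$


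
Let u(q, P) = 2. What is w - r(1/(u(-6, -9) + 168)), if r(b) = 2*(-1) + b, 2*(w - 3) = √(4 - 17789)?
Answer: 849/170 + I*√17785/2 ≈ 4.9941 + 66.68*I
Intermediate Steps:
w = 3 + I*√17785/2 (w = 3 + √(4 - 17789)/2 = 3 + √(-17785)/2 = 3 + (I*√17785)/2 = 3 + I*√17785/2 ≈ 3.0 + 66.68*I)
r(b) = -2 + b
w - r(1/(u(-6, -9) + 168)) = (3 + I*√17785/2) - (-2 + 1/(2 + 168)) = (3 + I*√17785/2) - (-2 + 1/170) = (3 + I*√17785/2) - 1*(-339/170) = (3 + I*√17785/2) + 339/170 = 849/170 + I*√17785/2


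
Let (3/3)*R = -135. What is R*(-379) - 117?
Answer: 51048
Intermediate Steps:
R = -135
R*(-379) - 117 = -135*(-379) - 117 = 51165 - 117 = 51048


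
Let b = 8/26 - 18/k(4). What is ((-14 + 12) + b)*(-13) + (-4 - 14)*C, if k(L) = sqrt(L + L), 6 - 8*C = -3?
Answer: 7/4 + 117*sqrt(2)/2 ≈ 84.481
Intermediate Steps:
C = 9/8 (C = 3/4 - 1/8*(-3) = 3/4 + 3/8 = 9/8 ≈ 1.1250)
k(L) = sqrt(2)*sqrt(L) (k(L) = sqrt(2*L) = sqrt(2)*sqrt(L))
b = 4/13 - 9*sqrt(2)/2 (b = 8/26 - 18*sqrt(2)/4 = 8*(1/26) - 18*sqrt(2)/4 = 4/13 - 18*sqrt(2)/4 = 4/13 - 9*sqrt(2)/2 ≈ -6.0563)
((-14 + 12) + b)*(-13) + (-4 - 14)*C = ((-14 + 12) + (4/13 - 9*sqrt(2)/2))*(-13) + (-4 - 14)*(9/8) = (-2 + (4/13 - 9*sqrt(2)/2))*(-13) - 18*9/8 = (-22/13 - 9*sqrt(2)/2)*(-13) - 81/4 = (22 + 117*sqrt(2)/2) - 81/4 = 7/4 + 117*sqrt(2)/2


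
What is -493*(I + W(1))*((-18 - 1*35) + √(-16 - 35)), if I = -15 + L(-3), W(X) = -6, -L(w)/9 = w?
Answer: 156774 - 2958*I*√51 ≈ 1.5677e+5 - 21124.0*I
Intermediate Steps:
L(w) = -9*w
I = 12 (I = -15 - 9*(-3) = -15 + 27 = 12)
-493*(I + W(1))*((-18 - 1*35) + √(-16 - 35)) = -493*(12 - 6)*((-18 - 1*35) + √(-16 - 35)) = -2958*((-18 - 35) + √(-51)) = -2958*(-53 + I*√51) = -493*(-318 + 6*I*√51) = 156774 - 2958*I*√51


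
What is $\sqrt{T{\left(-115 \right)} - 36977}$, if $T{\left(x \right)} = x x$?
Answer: $2 i \sqrt{5938} \approx 154.12 i$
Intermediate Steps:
$T{\left(x \right)} = x^{2}$
$\sqrt{T{\left(-115 \right)} - 36977} = \sqrt{\left(-115\right)^{2} - 36977} = \sqrt{13225 - 36977} = \sqrt{-23752} = 2 i \sqrt{5938}$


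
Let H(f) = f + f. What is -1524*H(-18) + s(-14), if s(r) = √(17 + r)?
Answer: 54864 + √3 ≈ 54866.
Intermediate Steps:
H(f) = 2*f
-1524*H(-18) + s(-14) = -3048*(-18) + √(17 - 14) = -1524*(-36) + √3 = 54864 + √3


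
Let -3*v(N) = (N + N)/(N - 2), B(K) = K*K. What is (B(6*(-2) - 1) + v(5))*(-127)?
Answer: -191897/9 ≈ -21322.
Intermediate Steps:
B(K) = K**2
v(N) = -2*N/(3*(-2 + N)) (v(N) = -(N + N)/(3*(N - 2)) = -2*N/(3*(-2 + N)))
(B(6*(-2) - 1) + v(5))*(-127) = ((6*(-2) - 1)**2 - 2*5/(-6 + 3*5))*(-127) = ((-12 - 1)**2 - 2*5/(-6 + 15))*(-127) = ((-13)**2 - 2*5/9)*(-127) = (169 - 2*5*1/9)*(-127) = (169 - 10/9)*(-127) = (1511/9)*(-127) = -191897/9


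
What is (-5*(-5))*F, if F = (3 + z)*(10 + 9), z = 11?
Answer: 6650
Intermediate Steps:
F = 266 (F = (3 + 11)*(10 + 9) = 14*19 = 266)
(-5*(-5))*F = -5*(-5)*266 = 25*266 = 6650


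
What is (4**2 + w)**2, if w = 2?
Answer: 324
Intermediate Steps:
(4**2 + w)**2 = (4**2 + 2)**2 = (16 + 2)**2 = 18**2 = 324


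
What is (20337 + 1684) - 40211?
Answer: -18190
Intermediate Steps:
(20337 + 1684) - 40211 = 22021 - 40211 = -18190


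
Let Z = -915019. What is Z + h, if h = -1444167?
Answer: -2359186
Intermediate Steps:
Z + h = -915019 - 1444167 = -2359186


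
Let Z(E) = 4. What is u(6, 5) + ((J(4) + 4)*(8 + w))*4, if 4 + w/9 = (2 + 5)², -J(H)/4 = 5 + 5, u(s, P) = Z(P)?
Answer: -59468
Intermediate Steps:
u(s, P) = 4
J(H) = -40 (J(H) = -4*(5 + 5) = -4*10 = -40)
w = 405 (w = -36 + 9*(2 + 5)² = -36 + 9*7² = -36 + 9*49 = -36 + 441 = 405)
u(6, 5) + ((J(4) + 4)*(8 + w))*4 = 4 + ((-40 + 4)*(8 + 405))*4 = 4 - 36*413*4 = 4 - 14868*4 = 4 - 59472 = -59468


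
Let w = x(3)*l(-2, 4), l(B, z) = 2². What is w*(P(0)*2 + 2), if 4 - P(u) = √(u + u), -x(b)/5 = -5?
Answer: 1000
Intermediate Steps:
x(b) = 25 (x(b) = -5*(-5) = 25)
l(B, z) = 4
P(u) = 4 - √2*√u (P(u) = 4 - √(u + u) = 4 - √(2*u) = 4 - √2*√u)
w = 100 (w = 25*4 = 100)
w*(P(0)*2 + 2) = 100*((4 - √2*√0)*2 + 2) = 100*((4 - 1*√2*0)*2 + 2) = 100*((4 + 0)*2 + 2) = 100*(4*2 + 2) = 100*(8 + 2) = 100*10 = 1000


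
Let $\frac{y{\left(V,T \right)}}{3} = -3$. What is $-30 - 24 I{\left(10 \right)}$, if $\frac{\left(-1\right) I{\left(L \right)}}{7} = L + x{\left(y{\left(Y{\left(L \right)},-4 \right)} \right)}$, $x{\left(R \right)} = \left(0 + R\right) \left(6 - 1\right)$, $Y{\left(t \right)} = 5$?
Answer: $-5910$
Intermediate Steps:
$y{\left(V,T \right)} = -9$ ($y{\left(V,T \right)} = 3 \left(-3\right) = -9$)
$x{\left(R \right)} = 5 R$ ($x{\left(R \right)} = R 5 = 5 R$)
$I{\left(L \right)} = 315 - 7 L$ ($I{\left(L \right)} = - 7 \left(L + 5 \left(-9\right)\right) = - 7 \left(L - 45\right) = - 7 \left(-45 + L\right) = 315 - 7 L$)
$-30 - 24 I{\left(10 \right)} = -30 - 24 \left(315 - 70\right) = -30 - 5880 = -5910$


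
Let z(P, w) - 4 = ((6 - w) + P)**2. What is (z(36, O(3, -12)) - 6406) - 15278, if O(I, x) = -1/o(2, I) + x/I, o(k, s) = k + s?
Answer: -488639/25 ≈ -19546.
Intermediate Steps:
O(I, x) = -1/(2 + I) + x/I
z(P, w) = 4 + (6 + P - w)**2 (z(P, w) = 4 + ((6 - w) + P)**2 = 4 + (6 + P - w)**2)
(z(36, O(3, -12)) - 6406) - 15278 = ((4 + (6 + 36 - (-1*3 - 12*(2 + 3))/(3*(2 + 3)))**2) - 6406) - 15278 = ((4 + (6 + 36 - (-3 - 12*5)/(3*5))**2) - 6406) - 15278 = ((4 + (6 + 36 - (-3 - 60)/(3*5))**2) - 6406) - 15278 = ((4 + (6 + 36 - (-63)/(3*5))**2) - 6406) - 15278 = ((4 + (6 + 36 - 1*(-21/5))**2) - 6406) - 15278 = ((4 + (6 + 36 + 21/5)**2) - 6406) - 15278 = ((4 + (231/5)**2) - 6406) - 15278 = ((4 + 53361/25) - 6406) - 15278 = (53461/25 - 6406) - 15278 = -106689/25 - 15278 = -488639/25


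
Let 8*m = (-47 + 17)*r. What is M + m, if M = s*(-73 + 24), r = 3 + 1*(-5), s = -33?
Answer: 3249/2 ≈ 1624.5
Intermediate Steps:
r = -2 (r = 3 - 5 = -2)
M = 1617 (M = -33*(-73 + 24) = -33*(-49) = 1617)
m = 15/2 (m = ((-47 + 17)*(-2))/8 = (-30*(-2))/8 = (⅛)*60 = 15/2 ≈ 7.5000)
M + m = 1617 + 15/2 = 3249/2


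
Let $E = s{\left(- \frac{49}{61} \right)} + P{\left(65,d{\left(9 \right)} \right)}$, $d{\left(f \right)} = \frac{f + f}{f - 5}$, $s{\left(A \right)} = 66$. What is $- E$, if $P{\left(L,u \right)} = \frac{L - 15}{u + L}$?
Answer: $- \frac{9274}{139} \approx -66.719$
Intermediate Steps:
$d{\left(f \right)} = \frac{2 f}{-5 + f}$
$P{\left(L,u \right)} = \frac{-15 + L}{L + u}$
$E = \frac{9274}{139}$ ($E = 66 + \frac{-15 + 65}{65 + 2 \cdot 9 \frac{1}{-5 + 9}} = 66 + \frac{1}{65 + 2 \cdot 9 \cdot \frac{1}{4}} \cdot 50 = 66 + \frac{1}{65 + \frac{9}{2}} \cdot 50 = 66 + \frac{1}{\frac{139}{2}} \cdot 50 = 66 + \frac{2}{139} \cdot 50 = 66 + \frac{100}{139} = \frac{9274}{139} \approx 66.719$)
$- E = \left(-1\right) \frac{9274}{139} = - \frac{9274}{139}$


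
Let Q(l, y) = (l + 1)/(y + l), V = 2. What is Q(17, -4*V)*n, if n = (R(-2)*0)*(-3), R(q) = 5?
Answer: 0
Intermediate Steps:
n = 0 (n = (5*0)*(-3) = 0*(-3) = 0)
Q(l, y) = (1 + l)/(l + y)
Q(17, -4*V)*n = ((1 + 17)/(17 - 4*2))*0 = (18/(17 - 8))*0 = (18/9)*0 = ((⅑)*18)*0 = 2*0 = 0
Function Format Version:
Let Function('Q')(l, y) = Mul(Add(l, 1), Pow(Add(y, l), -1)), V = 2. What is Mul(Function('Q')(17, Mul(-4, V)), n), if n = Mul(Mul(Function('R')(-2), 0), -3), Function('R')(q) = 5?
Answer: 0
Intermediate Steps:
n = 0 (n = Mul(Mul(5, 0), -3) = Mul(0, -3) = 0)
Function('Q')(l, y) = Mul(Pow(Add(l, y), -1), Add(1, l)) (Function('Q')(l, y) = Mul(Add(1, l), Pow(Add(l, y), -1)) = Mul(Pow(Add(l, y), -1), Add(1, l)))
Mul(Function('Q')(17, Mul(-4, V)), n) = Mul(Mul(Pow(Add(17, Mul(-4, 2)), -1), Add(1, 17)), 0) = Mul(Mul(Pow(Add(17, -8), -1), 18), 0) = Mul(Mul(Pow(9, -1), 18), 0) = Mul(Mul(Rational(1, 9), 18), 0) = Mul(2, 0) = 0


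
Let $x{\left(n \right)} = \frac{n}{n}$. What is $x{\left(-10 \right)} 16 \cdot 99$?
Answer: $1584$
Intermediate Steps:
$x{\left(n \right)} = 1$
$x{\left(-10 \right)} 16 \cdot 99 = 1 \cdot 16 \cdot 99 = 16 \cdot 99 = 1584$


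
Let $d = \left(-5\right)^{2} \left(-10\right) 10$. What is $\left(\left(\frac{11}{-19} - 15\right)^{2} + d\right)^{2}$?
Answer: $\frac{664035933456}{130321} \approx 5.0954 \cdot 10^{6}$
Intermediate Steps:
$d = -2500$ ($d = 25 \left(-10\right) 10 = \left(-250\right) 10 = -2500$)
$\left(\left(\frac{11}{-19} - 15\right)^{2} + d\right)^{2} = \left(\left(\frac{11}{-19} - 15\right)^{2} - 2500\right)^{2} = \left(\left(11 \left(- \frac{1}{19}\right) - 15\right)^{2} - 2500\right)^{2} = \left(\left(- \frac{11}{19} - 15\right)^{2} - 2500\right)^{2} = \left(\left(- \frac{296}{19}\right)^{2} - 2500\right)^{2} = \left(\frac{87616}{361} - 2500\right)^{2} = \left(- \frac{814884}{361}\right)^{2} = \frac{664035933456}{130321}$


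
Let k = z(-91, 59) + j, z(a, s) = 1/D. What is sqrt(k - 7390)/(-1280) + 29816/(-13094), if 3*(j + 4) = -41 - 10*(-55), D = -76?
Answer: -14908/6547 - I*sqrt(93887607)/145920 ≈ -2.2771 - 0.066403*I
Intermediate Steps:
z(a, s) = -1/76 (z(a, s) = 1/(-76) = -1/76)
j = 497/3 (j = -4 + (-41 - 10*(-55))/3 = -4 + (-41 + 550)/3 = -4 + (1/3)*509 = -4 + 509/3 = 497/3 ≈ 165.67)
k = 37769/228 (k = -1/76 + 497/3 = 37769/228 ≈ 165.65)
sqrt(k - 7390)/(-1280) + 29816/(-13094) = sqrt(37769/228 - 7390)/(-1280) + 29816/(-13094) = sqrt(-1647151/228)*(-1/1280) + 29816*(-1/13094) = (I*sqrt(93887607)/114)*(-1/1280) - 14908/6547 = -I*sqrt(93887607)/145920 - 14908/6547 = -14908/6547 - I*sqrt(93887607)/145920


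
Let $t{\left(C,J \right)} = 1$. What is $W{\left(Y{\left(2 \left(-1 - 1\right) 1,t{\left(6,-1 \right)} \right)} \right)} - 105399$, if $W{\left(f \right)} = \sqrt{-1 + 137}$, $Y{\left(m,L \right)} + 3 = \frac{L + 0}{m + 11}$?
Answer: $-105399 + 2 \sqrt{34} \approx -1.0539 \cdot 10^{5}$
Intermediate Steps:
$Y{\left(m,L \right)} = -3 + \frac{L}{11 + m}$ ($Y{\left(m,L \right)} = -3 + \frac{L + 0}{m + 11} = -3 + \frac{L}{11 + m}$)
$W{\left(f \right)} = 2 \sqrt{34}$ ($W{\left(f \right)} = \sqrt{136} = 2 \sqrt{34}$)
$W{\left(Y{\left(2 \left(-1 - 1\right) 1,t{\left(6,-1 \right)} \right)} \right)} - 105399 = 2 \sqrt{34} - 105399 = -105399 + 2 \sqrt{34}$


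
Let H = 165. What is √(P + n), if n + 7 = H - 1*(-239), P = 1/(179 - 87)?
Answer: 5*√33603/46 ≈ 19.925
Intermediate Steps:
P = 1/92 ≈ 0.010870
n = 397 (n = -7 + (165 - 1*(-239)) = -7 + (165 + 239) = -7 + 404 = 397)
√(P + n) = √(1/92 + 397) = √(36525/92) = 5*√33603/46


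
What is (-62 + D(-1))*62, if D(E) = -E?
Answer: -3782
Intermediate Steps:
(-62 + D(-1))*62 = (-62 - 1*(-1))*62 = (-62 + 1)*62 = -61*62 = -3782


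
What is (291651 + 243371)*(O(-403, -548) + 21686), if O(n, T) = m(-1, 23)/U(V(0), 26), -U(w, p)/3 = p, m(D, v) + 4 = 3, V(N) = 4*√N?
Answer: 452497264099/39 ≈ 1.1602e+10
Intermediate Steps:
m(D, v) = -1 (m(D, v) = -4 + 3 = -1)
U(w, p) = -3*p
O(n, T) = 1/78 (O(n, T) = -1/((-3*26)) = -1/(-78) = -1*(-1/78) = 1/78)
(291651 + 243371)*(O(-403, -548) + 21686) = (291651 + 243371)*(1/78 + 21686) = 535022*(1691509/78) = 452497264099/39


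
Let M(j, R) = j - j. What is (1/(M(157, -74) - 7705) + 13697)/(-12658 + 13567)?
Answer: 105535384/7003845 ≈ 15.068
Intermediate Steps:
M(j, R) = 0
(1/(M(157, -74) - 7705) + 13697)/(-12658 + 13567) = (1/(0 - 7705) + 13697)/(-12658 + 13567) = (1/(-7705) + 13697)/909 = (-1/7705 + 13697)*(1/909) = (105535384/7705)*(1/909) = 105535384/7003845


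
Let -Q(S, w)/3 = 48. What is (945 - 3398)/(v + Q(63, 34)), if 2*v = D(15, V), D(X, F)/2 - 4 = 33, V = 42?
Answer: 2453/107 ≈ 22.925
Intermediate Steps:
Q(S, w) = -144 (Q(S, w) = -3*48 = -144)
D(X, F) = 74 (D(X, F) = 8 + 2*33 = 8 + 66 = 74)
v = 37 (v = (½)*74 = 37)
(945 - 3398)/(v + Q(63, 34)) = (945 - 3398)/(37 - 144) = -2453/(-107) = -2453*(-1/107) = 2453/107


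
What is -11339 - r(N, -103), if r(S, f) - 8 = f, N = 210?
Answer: -11244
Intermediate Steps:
r(S, f) = 8 + f
-11339 - r(N, -103) = -11339 - (8 - 103) = -11339 - 1*(-95) = -11339 + 95 = -11244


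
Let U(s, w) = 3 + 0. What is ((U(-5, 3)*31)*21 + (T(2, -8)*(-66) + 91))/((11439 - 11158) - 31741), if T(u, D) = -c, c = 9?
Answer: -1319/15730 ≈ -0.083853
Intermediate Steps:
T(u, D) = -9 (T(u, D) = -1*9 = -9)
U(s, w) = 3
((U(-5, 3)*31)*21 + (T(2, -8)*(-66) + 91))/((11439 - 11158) - 31741) = ((3*31)*21 + (-9*(-66) + 91))/((11439 - 11158) - 31741) = (93*21 + (594 + 91))/(281 - 31741) = (1953 + 685)/(-31460) = 2638*(-1/31460) = -1319/15730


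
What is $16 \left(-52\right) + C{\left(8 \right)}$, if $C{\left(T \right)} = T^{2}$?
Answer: $-768$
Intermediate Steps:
$16 \left(-52\right) + C{\left(8 \right)} = 16 \left(-52\right) + 8^{2} = -832 + 64 = -768$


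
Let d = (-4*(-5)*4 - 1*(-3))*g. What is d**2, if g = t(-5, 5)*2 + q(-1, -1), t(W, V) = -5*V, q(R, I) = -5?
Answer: 20839225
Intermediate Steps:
g = -55 (g = -5*5*2 - 5 = -25*2 - 5 = -50 - 5 = -55)
d = -4565 (d = (-4*(-5)*4 - 1*(-3))*(-55) = (20*4 + 3)*(-55) = (80 + 3)*(-55) = 83*(-55) = -4565)
d**2 = (-4565)**2 = 20839225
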